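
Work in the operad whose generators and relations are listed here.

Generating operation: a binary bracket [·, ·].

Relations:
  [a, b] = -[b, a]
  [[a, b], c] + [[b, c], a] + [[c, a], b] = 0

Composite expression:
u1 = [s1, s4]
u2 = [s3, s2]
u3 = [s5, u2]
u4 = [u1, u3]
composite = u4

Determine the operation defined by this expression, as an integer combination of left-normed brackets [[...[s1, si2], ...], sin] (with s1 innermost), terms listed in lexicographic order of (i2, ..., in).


[[[[s1, s4], s2], s3], s5] - [[[[s1, s4], s3], s2], s5] - [[[[s1, s4], s5], s2], s3] + [[[[s1, s4], s5], s3], s2]

A multilinear Lie element is pinned by s1-initial words (s1 innermost).
Composite bracket: [[s1, s4], [s5, [s3, s2]]]
Each bracket splits as ab - ba, giving 16 signed words (2^4 = 16).
Only words starting with s1 matter:
  the word s1s4s2s3s5 carries sign +1 and contributes +[[[[s1, s4], s2], s3], s5]
  the word s1s4s3s2s5 carries sign -1 and contributes -[[[[s1, s4], s3], s2], s5]
  the word s1s4s5s2s3 carries sign -1 and contributes -[[[[s1, s4], s5], s2], s3]
  the word s1s4s5s3s2 carries sign +1 and contributes +[[[[s1, s4], s5], s3], s2]


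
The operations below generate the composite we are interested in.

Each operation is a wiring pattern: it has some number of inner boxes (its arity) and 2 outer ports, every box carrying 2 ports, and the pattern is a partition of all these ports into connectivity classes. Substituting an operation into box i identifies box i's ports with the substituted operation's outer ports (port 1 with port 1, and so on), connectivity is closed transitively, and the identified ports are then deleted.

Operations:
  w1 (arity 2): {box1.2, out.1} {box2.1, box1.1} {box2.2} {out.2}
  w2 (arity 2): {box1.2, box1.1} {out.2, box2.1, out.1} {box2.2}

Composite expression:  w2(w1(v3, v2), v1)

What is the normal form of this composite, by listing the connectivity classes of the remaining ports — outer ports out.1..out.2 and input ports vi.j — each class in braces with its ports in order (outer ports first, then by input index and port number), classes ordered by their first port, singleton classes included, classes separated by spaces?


Two ports join when wires chain via w2-identified ports.
through w1, on inputs (v3, v2): {out.1, v3.2} {out.2} {v2.1, v3.1} {v2.2} (out.j = stage outer ports)
through w2, on inputs (v3, v2, v1): {out.1, out.2, v1.1} {v1.2} {v2.1, v3.1} {v2.2} {v3.2} (out.j = stage outer ports)

{out.1, out.2, v1.1} {v1.2} {v2.1, v3.1} {v2.2} {v3.2}


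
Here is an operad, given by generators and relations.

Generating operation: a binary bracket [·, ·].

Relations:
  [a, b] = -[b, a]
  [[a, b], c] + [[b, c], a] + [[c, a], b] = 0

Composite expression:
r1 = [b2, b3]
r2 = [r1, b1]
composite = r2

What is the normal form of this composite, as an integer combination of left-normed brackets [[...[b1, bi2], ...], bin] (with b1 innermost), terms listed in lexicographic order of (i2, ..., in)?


-[[b1, b2], b3] + [[b1, b3], b2]

In the tensor algebra, words opening b1 carry the b1-anchored form.
Composite bracket: [[b2, b3], b1]
The bracket unfolds into 4 signed words via [a, b] = ab - ba (2^2 = 4).
Collect the words opening with b1:
  sign of b1b2b3 is -1, so it contributes -[[b1, b2], b3]
  sign of b1b3b2 is +1, so it contributes +[[b1, b3], b2]


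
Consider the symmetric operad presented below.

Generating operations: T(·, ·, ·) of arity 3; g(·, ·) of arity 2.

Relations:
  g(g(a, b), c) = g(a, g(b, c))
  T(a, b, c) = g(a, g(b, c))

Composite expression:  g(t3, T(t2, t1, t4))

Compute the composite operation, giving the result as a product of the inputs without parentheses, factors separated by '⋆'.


t3 ⋆ t2 ⋆ t1 ⋆ t4

Every regrouping of g is equal, so read the t-inputs in written order.
T(t2, t1, t4) flattens to t2 ⋆ t1 ⋆ t4
g(t3, T(t2, t1, t4)) flattens to t3 ⋆ t2 ⋆ t1 ⋆ t4


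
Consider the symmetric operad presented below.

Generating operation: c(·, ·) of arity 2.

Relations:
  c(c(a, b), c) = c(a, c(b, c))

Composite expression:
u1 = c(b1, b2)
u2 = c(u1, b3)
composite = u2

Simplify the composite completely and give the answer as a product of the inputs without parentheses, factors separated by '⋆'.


b1 ⋆ b2 ⋆ b3


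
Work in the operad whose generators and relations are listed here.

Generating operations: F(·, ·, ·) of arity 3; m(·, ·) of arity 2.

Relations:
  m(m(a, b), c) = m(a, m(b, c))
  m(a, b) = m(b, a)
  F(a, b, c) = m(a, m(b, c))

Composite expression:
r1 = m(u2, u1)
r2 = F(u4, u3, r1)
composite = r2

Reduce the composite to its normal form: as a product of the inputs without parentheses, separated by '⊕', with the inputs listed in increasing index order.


Shape and order are irrelevant to F; the u-input set decides.
m(u2, u1) reduces to u2 ⊕ u1
F(u4, u3, m(u2, u1)) reduces to u4 ⊕ u3 ⊕ u2 ⊕ u1
the factors in increasing index order: u1 ⊕ u2 ⊕ u3 ⊕ u4

u1 ⊕ u2 ⊕ u3 ⊕ u4


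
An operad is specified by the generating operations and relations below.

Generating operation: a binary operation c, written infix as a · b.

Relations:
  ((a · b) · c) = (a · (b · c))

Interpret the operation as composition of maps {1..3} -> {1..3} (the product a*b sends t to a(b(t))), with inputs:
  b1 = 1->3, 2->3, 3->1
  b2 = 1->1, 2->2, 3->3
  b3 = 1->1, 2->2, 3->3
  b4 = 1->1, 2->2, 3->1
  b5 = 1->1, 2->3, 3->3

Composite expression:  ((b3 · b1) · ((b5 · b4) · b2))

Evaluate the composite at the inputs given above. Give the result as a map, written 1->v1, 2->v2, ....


(b3 · b1) = 1->3, 2->3, 3->1
(b5 · b4) = 1->1, 2->3, 3->1
((b5 · b4) · b2) = 1->1, 2->3, 3->1
((b3 · b1) · ((b5 · b4) · b2)) = 1->3, 2->1, 3->3

1->3, 2->1, 3->3


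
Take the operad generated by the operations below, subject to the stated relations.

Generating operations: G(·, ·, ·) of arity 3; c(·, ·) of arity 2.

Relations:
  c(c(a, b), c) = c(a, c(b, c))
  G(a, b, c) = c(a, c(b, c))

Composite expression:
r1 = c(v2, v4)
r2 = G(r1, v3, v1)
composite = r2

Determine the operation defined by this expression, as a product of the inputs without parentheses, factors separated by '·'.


v2 · v4 · v3 · v1

The G-tree's shape is irrelevant; the v-reading-order decides.
c(v2, v4) linearizes to v2 · v4
G(c(v2, v4), v3, v1) linearizes to v2 · v4 · v3 · v1


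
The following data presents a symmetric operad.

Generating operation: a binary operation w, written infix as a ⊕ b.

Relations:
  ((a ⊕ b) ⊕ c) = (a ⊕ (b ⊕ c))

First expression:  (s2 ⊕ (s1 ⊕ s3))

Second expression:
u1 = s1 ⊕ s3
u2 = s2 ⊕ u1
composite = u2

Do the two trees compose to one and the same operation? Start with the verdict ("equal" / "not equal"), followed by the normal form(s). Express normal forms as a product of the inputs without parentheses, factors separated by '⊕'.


equal; both compose to s2 ⊕ s1 ⊕ s3


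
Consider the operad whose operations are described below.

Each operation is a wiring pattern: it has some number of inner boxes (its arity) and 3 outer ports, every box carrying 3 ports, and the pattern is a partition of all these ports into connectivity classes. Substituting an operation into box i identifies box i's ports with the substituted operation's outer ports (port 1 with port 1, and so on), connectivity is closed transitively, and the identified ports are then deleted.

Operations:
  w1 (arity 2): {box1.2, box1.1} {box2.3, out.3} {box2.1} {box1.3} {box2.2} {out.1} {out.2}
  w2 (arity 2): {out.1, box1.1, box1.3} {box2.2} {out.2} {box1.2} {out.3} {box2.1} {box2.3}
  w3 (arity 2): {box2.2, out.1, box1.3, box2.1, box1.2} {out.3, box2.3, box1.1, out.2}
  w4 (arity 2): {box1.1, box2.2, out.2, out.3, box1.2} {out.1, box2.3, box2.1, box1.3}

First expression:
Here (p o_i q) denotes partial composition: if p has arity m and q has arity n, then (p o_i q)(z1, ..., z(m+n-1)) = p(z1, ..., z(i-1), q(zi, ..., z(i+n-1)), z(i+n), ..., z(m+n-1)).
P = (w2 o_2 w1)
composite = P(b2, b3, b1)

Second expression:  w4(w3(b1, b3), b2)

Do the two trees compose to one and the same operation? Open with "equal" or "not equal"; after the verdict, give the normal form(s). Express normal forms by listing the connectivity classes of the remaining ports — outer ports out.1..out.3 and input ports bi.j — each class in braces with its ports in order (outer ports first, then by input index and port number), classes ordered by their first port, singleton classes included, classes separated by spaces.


not equal: they reduce to {out.1, b2.1, b2.3} {out.2} {out.3} {b1.1} {b1.2} {b1.3} {b2.2} {b3.1, b3.2} {b3.3} and {out.1, out.2, out.3, b1.1, b1.2, b1.3, b2.1, b2.2, b2.3, b3.1, b3.2, b3.3}

The first expression reduces to {out.1, b2.1, b2.3} {out.2} {out.3} {b1.1} {b1.2} {b1.3} {b2.2} {b3.1, b3.2} {b3.3}
The second expression reduces to {out.1, out.2, out.3, b1.1, b1.2, b1.3, b2.1, b2.2, b2.3, b3.1, b3.2, b3.3}
No match — not equal.


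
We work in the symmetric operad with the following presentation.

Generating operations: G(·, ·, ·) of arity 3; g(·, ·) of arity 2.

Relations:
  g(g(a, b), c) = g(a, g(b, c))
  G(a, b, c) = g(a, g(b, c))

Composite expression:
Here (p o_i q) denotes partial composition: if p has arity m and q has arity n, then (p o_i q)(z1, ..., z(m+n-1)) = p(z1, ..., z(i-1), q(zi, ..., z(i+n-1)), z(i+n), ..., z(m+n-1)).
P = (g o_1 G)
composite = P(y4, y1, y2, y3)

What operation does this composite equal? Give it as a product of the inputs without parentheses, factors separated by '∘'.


y4 ∘ y1 ∘ y2 ∘ y3

Every regrouping of g is equal, so read the y-inputs in written order.
G(y4, y1, y2) spells out as y4 ∘ y1 ∘ y2
g(G(y4, y1, y2), y3) spells out as y4 ∘ y1 ∘ y2 ∘ y3


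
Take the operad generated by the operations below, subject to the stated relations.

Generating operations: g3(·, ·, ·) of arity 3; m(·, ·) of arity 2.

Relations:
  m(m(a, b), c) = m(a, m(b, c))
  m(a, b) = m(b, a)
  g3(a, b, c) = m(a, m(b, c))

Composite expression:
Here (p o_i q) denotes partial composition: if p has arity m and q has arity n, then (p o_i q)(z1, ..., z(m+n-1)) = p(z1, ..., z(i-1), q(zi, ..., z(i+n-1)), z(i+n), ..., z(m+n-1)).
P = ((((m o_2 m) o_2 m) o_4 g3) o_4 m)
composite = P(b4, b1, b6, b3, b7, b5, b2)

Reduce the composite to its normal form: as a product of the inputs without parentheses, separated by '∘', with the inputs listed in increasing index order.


Shape and order are irrelevant to m; the b-input set decides.
m(b1, b6) linearizes to b1 ∘ b6
m(b3, b7) linearizes to b3 ∘ b7
g3(m(b3, b7), b5, b2) linearizes to b3 ∘ b7 ∘ b5 ∘ b2
m(m(b1, b6), g3(m(b3, b7), b5, b2)) linearizes to b1 ∘ b6 ∘ b3 ∘ b7 ∘ b5 ∘ b2
m(b4, m(m(b1, b6), g3(m(b3, b7), b5, b2))) linearizes to b4 ∘ b1 ∘ b6 ∘ b3 ∘ b7 ∘ b5 ∘ b2
commutativity sorts the factors: b1 ∘ b2 ∘ b3 ∘ b4 ∘ b5 ∘ b6 ∘ b7

b1 ∘ b2 ∘ b3 ∘ b4 ∘ b5 ∘ b6 ∘ b7


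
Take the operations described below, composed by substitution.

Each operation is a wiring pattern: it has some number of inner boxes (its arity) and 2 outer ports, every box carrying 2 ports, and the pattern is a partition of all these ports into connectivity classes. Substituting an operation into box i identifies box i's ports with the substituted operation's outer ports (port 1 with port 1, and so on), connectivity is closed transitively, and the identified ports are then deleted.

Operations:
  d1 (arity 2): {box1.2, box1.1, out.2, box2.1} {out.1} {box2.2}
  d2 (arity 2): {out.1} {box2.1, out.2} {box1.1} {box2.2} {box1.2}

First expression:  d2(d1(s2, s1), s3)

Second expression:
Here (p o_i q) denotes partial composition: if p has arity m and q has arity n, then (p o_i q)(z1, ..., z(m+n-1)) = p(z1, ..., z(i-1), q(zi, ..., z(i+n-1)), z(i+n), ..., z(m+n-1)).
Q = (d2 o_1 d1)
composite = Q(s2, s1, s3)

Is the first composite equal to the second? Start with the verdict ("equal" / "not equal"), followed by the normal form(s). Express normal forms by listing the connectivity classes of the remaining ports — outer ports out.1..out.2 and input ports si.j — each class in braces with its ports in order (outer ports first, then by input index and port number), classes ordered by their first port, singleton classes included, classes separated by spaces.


equal: each reduces to {out.1} {out.2, s3.1} {s1.1, s2.1, s2.2} {s1.2} {s3.2}

In normal form, the first expression is {out.1} {out.2, s3.1} {s1.1, s2.1, s2.2} {s1.2} {s3.2}
In normal form, the second expression is {out.1} {out.2, s3.1} {s1.1, s2.1, s2.2} {s1.2} {s3.2}
The forms coincide; equal.


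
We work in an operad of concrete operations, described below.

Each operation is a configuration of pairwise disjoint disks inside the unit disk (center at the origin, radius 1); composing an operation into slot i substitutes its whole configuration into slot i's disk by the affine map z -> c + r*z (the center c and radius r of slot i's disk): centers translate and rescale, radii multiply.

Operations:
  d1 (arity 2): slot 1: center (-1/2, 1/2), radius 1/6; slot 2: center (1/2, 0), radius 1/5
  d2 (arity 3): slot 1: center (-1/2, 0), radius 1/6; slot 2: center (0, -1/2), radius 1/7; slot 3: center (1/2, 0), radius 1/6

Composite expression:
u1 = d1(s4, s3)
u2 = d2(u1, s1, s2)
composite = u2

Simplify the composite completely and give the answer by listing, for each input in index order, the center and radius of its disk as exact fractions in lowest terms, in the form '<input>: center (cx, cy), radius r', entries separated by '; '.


Each s-disk chains the slot maps above it in d2; radii multiply.
input s4: composing its 2 substitution steps yields center (-7/12, 1/12), radius 1/36
input s3: composing its 2 substitution steps yields center (-5/12, 0), radius 1/30
input s1: composing its 1 substitution step yields center (0, -1/2), radius 1/7
input s2: composing its 1 substitution step yields center (1/2, 0), radius 1/6

s1: center (0, -1/2), radius 1/7; s2: center (1/2, 0), radius 1/6; s3: center (-5/12, 0), radius 1/30; s4: center (-7/12, 1/12), radius 1/36


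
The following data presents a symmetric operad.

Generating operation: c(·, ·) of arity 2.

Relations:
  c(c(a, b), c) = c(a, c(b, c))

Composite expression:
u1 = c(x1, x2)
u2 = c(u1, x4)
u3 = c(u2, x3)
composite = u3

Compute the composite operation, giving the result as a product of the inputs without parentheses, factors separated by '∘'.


x1 ∘ x2 ∘ x4 ∘ x3

Every regrouping of c is equal, so read the x-inputs in written order.
c(x1, x2) flattens to x1 ∘ x2
c(c(x1, x2), x4) flattens to x1 ∘ x2 ∘ x4
c(c(c(x1, x2), x4), x3) flattens to x1 ∘ x2 ∘ x4 ∘ x3


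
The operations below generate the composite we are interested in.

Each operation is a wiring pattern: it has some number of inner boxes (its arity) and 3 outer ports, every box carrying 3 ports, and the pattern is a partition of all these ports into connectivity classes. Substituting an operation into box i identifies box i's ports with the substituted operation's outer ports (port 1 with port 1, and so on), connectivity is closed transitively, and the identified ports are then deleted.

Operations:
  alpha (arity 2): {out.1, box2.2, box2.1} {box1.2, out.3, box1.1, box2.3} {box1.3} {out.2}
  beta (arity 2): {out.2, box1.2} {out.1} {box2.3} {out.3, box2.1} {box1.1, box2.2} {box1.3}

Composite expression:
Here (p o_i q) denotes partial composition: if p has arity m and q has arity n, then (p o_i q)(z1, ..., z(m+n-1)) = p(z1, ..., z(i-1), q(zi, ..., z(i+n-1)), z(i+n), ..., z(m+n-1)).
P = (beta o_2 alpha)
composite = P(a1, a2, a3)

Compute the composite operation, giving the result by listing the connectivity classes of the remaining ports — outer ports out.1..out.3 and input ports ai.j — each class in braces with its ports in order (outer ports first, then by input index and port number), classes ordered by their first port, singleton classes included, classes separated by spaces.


{out.1} {out.2, a1.2} {out.3, a3.1, a3.2} {a1.1} {a1.3} {a2.1, a2.2, a3.3} {a2.3}

After gluing at beta, chains via deleted ports link the a-ports.
through alpha, on inputs (a2, a3): {out.1, a3.1, a3.2} {out.2} {out.3, a2.1, a2.2, a3.3} {a2.3} (out.j = stage outer ports)
through beta, on inputs (a1, a2, a3): {out.1} {out.2, a1.2} {out.3, a3.1, a3.2} {a1.1} {a1.3} {a2.1, a2.2, a3.3} {a2.3} (out.j = stage outer ports)


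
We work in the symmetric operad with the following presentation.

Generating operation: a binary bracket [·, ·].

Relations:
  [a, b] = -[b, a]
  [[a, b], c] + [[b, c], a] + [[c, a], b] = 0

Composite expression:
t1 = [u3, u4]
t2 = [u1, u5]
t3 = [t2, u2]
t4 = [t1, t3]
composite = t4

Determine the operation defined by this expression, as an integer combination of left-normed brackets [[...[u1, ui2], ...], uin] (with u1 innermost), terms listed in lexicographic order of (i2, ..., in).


In the tensor algebra, words opening u1 carry the u1-anchored form.
Composite bracket: [[u3, u4], [[u1, u5], u2]]
The bracket unfolds into 16 signed words via [a, b] = ab - ba (2^4 = 16).
Words beginning with u1 determine it all:
  u1u5u2u3u4 (sign -1) contributes -[[[[u1, u5], u2], u3], u4]
  u1u5u2u4u3 (sign +1) contributes +[[[[u1, u5], u2], u4], u3]

-[[[[u1, u5], u2], u3], u4] + [[[[u1, u5], u2], u4], u3]


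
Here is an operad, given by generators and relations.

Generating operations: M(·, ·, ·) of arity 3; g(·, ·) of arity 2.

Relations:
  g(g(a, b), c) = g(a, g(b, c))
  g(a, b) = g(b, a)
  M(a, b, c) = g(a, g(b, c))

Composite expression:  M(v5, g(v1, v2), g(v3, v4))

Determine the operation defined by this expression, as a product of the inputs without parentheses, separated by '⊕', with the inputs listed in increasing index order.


v1 ⊕ v2 ⊕ v3 ⊕ v4 ⊕ v5

Shape and order are irrelevant to M; the v-input set decides.
g(v1, v2) linearizes to v1 ⊕ v2
g(v3, v4) linearizes to v3 ⊕ v4
M(v5, g(v1, v2), g(v3, v4)) linearizes to v5 ⊕ v1 ⊕ v2 ⊕ v3 ⊕ v4
the factors in increasing index order: v1 ⊕ v2 ⊕ v3 ⊕ v4 ⊕ v5


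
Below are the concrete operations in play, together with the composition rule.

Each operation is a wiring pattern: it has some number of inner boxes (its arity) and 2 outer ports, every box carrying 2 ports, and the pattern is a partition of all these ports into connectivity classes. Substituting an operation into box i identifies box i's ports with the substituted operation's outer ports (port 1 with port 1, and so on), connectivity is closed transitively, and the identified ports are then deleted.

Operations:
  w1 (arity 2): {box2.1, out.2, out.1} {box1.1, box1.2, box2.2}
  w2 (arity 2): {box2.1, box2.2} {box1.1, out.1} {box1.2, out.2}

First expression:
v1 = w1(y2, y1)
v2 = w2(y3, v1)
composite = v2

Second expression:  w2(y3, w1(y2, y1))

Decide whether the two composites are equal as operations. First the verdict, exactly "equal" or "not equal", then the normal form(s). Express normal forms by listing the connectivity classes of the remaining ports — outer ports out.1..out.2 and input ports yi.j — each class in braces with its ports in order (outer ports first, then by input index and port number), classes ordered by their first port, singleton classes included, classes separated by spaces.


In normal form, the first expression is {out.1, y3.1} {out.2, y3.2} {y1.1} {y1.2, y2.1, y2.2}
In normal form, the second expression is {out.1, y3.1} {out.2, y3.2} {y1.1} {y1.2, y2.1, y2.2}
One common form — equal.

equal — both sides give {out.1, y3.1} {out.2, y3.2} {y1.1} {y1.2, y2.1, y2.2}


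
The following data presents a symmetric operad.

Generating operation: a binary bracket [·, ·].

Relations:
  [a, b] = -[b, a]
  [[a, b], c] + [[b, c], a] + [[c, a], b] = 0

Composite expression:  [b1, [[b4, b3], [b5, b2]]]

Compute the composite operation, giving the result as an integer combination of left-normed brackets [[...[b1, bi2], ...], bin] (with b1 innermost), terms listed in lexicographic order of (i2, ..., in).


-[[[[b1, b2], b5], b3], b4] + [[[[b1, b2], b5], b4], b3] + [[[[b1, b3], b4], b2], b5] - [[[[b1, b3], b4], b5], b2] - [[[[b1, b4], b3], b2], b5] + [[[[b1, b4], b3], b5], b2] + [[[[b1, b5], b2], b3], b4] - [[[[b1, b5], b2], b4], b3]


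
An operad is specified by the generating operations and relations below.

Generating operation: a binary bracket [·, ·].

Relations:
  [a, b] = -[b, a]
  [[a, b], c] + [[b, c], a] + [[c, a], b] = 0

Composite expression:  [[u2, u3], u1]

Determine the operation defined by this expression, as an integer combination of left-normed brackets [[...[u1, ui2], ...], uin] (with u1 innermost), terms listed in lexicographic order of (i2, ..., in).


-[[u1, u2], u3] + [[u1, u3], u2]

In the tensor algebra, words opening u1 carry the u1-anchored form.
Composite bracket: [[u2, u3], u1]
The bracket unfolds into 4 signed words via [a, b] = ab - ba (2^2 = 4).
Keep just the words that open with u1:
  u1u2u3 appears with sign -1, giving the term -[[u1, u2], u3]
  u1u3u2 appears with sign +1, giving the term +[[u1, u3], u2]


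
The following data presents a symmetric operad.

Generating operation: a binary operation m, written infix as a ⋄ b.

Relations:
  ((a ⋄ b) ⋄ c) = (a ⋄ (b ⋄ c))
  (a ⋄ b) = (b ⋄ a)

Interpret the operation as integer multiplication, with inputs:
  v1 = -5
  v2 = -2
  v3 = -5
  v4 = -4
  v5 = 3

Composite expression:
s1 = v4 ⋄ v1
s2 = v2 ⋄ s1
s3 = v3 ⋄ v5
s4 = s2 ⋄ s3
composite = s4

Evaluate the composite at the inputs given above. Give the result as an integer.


(v4 ⋄ v1) = 20
(v2 ⋄ (v4 ⋄ v1)) = -40
(v3 ⋄ v5) = -15
((v2 ⋄ (v4 ⋄ v1)) ⋄ (v3 ⋄ v5)) = 600

600


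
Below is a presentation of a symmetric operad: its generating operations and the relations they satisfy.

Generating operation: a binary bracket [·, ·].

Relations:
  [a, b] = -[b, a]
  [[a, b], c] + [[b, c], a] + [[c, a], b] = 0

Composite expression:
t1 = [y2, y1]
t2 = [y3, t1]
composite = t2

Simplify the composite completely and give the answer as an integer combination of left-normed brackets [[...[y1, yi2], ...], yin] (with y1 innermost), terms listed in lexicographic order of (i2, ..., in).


[[y1, y2], y3]

Antisymmetry and Jacobi reduce to y1-anchored left-normed brackets.
Composite bracket: [y3, [y2, y1]]
Each bracket splits as ab - ba, giving 4 signed words (2^2 = 4).
Coefficients come from the y1-initial words:
  the word y1y2y3 carries sign +1 and contributes +[[y1, y2], y3]


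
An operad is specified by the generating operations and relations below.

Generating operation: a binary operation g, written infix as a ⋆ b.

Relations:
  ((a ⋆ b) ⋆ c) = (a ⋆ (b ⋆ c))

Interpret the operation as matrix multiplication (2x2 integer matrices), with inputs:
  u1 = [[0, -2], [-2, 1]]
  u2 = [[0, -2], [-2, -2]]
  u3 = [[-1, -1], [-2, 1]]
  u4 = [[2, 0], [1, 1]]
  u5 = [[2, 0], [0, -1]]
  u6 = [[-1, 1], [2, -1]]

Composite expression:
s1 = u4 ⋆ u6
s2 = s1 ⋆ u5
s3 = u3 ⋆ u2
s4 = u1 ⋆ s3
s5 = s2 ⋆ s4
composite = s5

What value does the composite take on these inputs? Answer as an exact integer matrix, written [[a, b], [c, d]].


[[-4, 28], [8, -8]]


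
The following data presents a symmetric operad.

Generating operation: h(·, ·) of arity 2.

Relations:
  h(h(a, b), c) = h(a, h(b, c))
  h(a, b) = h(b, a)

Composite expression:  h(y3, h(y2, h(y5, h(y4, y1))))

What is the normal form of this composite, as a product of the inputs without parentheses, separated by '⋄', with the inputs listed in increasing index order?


y1 ⋄ y2 ⋄ y3 ⋄ y4 ⋄ y5

Key point: h commutes, so take the y-inputs in any fixed order.
h(y4, y1) collapses to y4 ⋄ y1
h(y5, h(y4, y1)) collapses to y5 ⋄ y4 ⋄ y1
h(y2, h(y5, h(y4, y1))) collapses to y2 ⋄ y5 ⋄ y4 ⋄ y1
h(y3, h(y2, h(y5, h(y4, y1)))) collapses to y3 ⋄ y2 ⋄ y5 ⋄ y4 ⋄ y1
rearranged into index order: y1 ⋄ y2 ⋄ y3 ⋄ y4 ⋄ y5


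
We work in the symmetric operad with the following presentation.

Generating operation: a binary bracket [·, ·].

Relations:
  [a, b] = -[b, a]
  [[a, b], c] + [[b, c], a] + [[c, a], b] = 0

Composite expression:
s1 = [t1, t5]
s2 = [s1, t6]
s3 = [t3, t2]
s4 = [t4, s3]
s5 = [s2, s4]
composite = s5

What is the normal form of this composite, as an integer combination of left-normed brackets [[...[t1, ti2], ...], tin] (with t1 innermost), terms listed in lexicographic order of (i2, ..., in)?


[[[[[t1, t5], t6], t2], t3], t4] - [[[[[t1, t5], t6], t3], t2], t4] - [[[[[t1, t5], t6], t4], t2], t3] + [[[[[t1, t5], t6], t4], t3], t2]

Skip Jacobi rewriting: expand, keep t1-initial words, read off terms.
Composite bracket: [[[t1, t5], t6], [t4, [t3, t2]]]
Expanding via [a, b] = ab - ba: 32 signed words (2^5 = 32).
Words beginning with t1 determine it all:
  t1t5t6t2t3t4 (sign +1) contributes +[[[[[t1, t5], t6], t2], t3], t4]
  t1t5t6t3t2t4 (sign -1) contributes -[[[[[t1, t5], t6], t3], t2], t4]
  t1t5t6t4t2t3 (sign -1) contributes -[[[[[t1, t5], t6], t4], t2], t3]
  t1t5t6t4t3t2 (sign +1) contributes +[[[[[t1, t5], t6], t4], t3], t2]


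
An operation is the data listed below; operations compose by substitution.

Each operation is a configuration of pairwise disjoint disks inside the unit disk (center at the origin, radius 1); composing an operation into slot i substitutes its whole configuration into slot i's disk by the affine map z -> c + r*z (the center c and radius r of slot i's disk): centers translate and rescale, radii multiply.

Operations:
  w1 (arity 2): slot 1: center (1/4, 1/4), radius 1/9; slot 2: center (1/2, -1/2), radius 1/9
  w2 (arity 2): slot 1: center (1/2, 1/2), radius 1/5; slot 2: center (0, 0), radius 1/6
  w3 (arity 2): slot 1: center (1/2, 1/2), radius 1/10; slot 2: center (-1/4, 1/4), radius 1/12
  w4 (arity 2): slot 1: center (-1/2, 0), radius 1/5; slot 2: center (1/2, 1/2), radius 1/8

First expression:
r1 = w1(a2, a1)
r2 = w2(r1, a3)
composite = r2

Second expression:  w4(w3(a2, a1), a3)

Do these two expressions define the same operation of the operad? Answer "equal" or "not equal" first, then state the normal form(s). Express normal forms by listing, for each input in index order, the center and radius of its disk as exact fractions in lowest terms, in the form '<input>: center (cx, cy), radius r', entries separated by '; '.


Normal form of the first expression: a1: center (3/5, 2/5), radius 1/45; a2: center (11/20, 11/20), radius 1/45; a3: center (0, 0), radius 1/6
Normal form of the second expression: a1: center (-11/20, 1/20), radius 1/60; a2: center (-2/5, 1/10), radius 1/50; a3: center (1/2, 1/2), radius 1/8
No match — not equal.

not equal; the first gives a1: center (3/5, 2/5), radius 1/45; a2: center (11/20, 11/20), radius 1/45; a3: center (0, 0), radius 1/6 and the second a1: center (-11/20, 1/20), radius 1/60; a2: center (-2/5, 1/10), radius 1/50; a3: center (1/2, 1/2), radius 1/8


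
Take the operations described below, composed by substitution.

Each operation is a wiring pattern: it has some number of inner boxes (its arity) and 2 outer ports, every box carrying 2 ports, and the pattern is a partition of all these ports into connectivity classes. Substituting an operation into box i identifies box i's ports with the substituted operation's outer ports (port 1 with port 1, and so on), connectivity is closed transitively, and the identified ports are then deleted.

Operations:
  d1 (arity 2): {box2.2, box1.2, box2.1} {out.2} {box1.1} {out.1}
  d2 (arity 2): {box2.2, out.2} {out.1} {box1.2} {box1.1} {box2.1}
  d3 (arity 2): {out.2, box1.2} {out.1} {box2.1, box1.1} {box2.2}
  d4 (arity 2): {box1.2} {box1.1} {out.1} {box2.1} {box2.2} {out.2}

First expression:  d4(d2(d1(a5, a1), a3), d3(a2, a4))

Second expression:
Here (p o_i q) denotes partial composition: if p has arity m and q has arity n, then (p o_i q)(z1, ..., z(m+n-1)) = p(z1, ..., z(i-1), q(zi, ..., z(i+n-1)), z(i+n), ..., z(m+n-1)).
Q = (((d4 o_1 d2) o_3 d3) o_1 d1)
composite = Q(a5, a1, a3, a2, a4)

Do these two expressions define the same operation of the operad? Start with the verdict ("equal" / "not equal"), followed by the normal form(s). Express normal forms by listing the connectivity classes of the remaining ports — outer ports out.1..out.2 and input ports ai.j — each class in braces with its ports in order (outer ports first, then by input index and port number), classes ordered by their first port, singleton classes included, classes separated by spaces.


equal; both compose to {out.1} {out.2} {a1.1, a1.2, a5.2} {a2.1, a4.1} {a2.2} {a3.1} {a3.2} {a4.2} {a5.1}

The first expression reduces to {out.1} {out.2} {a1.1, a1.2, a5.2} {a2.1, a4.1} {a2.2} {a3.1} {a3.2} {a4.2} {a5.1}
The second expression reduces to {out.1} {out.2} {a1.1, a1.2, a5.2} {a2.1, a4.1} {a2.2} {a3.1} {a3.2} {a4.2} {a5.1}
Both agree, so they are equal.


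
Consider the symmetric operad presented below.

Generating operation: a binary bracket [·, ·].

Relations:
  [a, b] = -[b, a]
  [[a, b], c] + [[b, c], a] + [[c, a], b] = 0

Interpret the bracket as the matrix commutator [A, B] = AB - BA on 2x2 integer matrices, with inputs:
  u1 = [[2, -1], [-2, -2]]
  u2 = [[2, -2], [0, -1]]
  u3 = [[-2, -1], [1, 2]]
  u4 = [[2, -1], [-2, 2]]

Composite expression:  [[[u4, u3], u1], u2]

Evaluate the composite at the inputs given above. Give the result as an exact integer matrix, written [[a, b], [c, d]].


[[40, -130], [60, -40]]

[u4, u3] = [[-3, -4], [8, 3]]
[[u4, u3], u1] = [[16, 22], [20, -16]]
[[[u4, u3], u1], u2] = [[40, -130], [60, -40]]


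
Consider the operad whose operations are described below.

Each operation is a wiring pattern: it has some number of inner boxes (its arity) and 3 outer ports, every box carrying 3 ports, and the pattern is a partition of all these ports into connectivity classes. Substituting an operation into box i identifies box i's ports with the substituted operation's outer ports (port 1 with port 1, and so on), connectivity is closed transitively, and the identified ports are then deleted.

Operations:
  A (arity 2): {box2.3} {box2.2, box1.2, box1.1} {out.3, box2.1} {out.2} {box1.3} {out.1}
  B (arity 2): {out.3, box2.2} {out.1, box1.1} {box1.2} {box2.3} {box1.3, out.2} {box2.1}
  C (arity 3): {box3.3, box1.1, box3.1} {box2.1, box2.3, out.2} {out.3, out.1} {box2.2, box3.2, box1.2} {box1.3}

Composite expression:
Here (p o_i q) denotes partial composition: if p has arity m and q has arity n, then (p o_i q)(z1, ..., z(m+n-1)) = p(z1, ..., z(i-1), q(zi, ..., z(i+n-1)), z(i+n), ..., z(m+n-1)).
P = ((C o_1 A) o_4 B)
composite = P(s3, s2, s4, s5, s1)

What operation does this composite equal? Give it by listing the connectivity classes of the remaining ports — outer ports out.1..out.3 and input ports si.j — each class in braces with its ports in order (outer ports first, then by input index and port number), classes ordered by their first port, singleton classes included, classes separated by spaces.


Treat the ports identified at C as solder joints: merge, then drop.
the subtree at A composes to {out.1} {out.2} {out.3, s2.1} {s2.2, s3.1, s3.2} {s2.3} {s3.3} on (s3, s2); out.j = own outer ports
the subtree at B composes to {out.1, s5.1} {out.2, s5.3} {out.3, s1.2} {s1.1} {s1.3} {s5.2} on (s5, s1); out.j = own outer ports
the subtree at C composes to {out.1, out.3} {out.2, s4.1, s4.3} {s1.1} {s1.2, s5.1} {s1.3} {s2.1} {s2.2, s3.1, s3.2} {s2.3} {s3.3} {s4.2, s5.3} {s5.2} on (s3, s2, s4, s5, s1); out.j = own outer ports

{out.1, out.3} {out.2, s4.1, s4.3} {s1.1} {s1.2, s5.1} {s1.3} {s2.1} {s2.2, s3.1, s3.2} {s2.3} {s3.3} {s4.2, s5.3} {s5.2}


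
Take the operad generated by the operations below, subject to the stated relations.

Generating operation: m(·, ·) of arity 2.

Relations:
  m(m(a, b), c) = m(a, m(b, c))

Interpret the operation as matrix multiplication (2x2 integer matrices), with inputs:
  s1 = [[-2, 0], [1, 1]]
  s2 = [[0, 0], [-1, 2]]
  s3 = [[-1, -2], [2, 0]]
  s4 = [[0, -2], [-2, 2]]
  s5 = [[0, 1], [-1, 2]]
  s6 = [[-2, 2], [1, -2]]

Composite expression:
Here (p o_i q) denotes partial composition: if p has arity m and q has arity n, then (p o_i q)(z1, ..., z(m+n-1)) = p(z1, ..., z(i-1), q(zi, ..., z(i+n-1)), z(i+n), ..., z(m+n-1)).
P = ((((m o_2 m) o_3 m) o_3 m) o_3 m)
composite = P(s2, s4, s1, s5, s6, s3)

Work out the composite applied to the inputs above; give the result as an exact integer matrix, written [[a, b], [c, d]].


m(s1, s5) = [[0, -2], [-1, 3]]
m(m(s1, s5), s6) = [[-2, 4], [5, -8]]
m(m(m(s1, s5), s6), s3) = [[10, 4], [-21, -10]]
m(s4, m(m(m(s1, s5), s6), s3)) = [[42, 20], [-62, -28]]
m(s2, m(s4, m(m(m(s1, s5), s6), s3))) = [[0, 0], [-166, -76]]

[[0, 0], [-166, -76]]


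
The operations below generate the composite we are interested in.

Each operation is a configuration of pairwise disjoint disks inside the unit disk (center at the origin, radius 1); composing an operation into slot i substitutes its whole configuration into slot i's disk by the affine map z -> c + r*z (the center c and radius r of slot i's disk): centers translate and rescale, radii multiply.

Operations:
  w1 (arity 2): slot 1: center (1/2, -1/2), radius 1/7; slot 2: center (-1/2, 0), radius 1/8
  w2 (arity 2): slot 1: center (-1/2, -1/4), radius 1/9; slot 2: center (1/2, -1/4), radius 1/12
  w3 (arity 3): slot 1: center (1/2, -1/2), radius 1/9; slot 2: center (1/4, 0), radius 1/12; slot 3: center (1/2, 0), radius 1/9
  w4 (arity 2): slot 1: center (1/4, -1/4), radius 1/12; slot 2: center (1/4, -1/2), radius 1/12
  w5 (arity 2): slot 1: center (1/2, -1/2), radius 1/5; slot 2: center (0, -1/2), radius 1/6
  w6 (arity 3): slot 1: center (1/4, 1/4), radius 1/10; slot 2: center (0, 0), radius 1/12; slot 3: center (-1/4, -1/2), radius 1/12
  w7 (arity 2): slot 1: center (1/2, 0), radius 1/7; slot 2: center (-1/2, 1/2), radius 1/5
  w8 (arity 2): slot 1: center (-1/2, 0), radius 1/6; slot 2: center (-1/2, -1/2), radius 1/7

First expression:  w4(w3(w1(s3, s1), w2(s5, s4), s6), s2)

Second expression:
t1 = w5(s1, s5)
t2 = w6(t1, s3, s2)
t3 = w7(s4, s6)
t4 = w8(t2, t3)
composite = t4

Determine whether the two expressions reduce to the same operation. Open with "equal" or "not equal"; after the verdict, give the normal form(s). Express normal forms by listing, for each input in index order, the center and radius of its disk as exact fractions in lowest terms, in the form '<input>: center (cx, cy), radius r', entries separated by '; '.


not equal: they reduce to s1: center (31/108, -7/24), radius 1/864; s2: center (1/4, -1/2), radius 1/12; s3: center (8/27, -8/27), radius 1/756; s4: center (79/288, -145/576), radius 1/1728; s5: center (77/288, -145/576), radius 1/1296; s6: center (7/24, -1/4), radius 1/108 and s1: center (-9/20, 1/30), radius 1/300; s2: center (-13/24, -1/12), radius 1/72; s3: center (-1/2, 0), radius 1/72; s4: center (-3/7, -1/2), radius 1/49; s5: center (-11/24, 1/30), radius 1/360; s6: center (-4/7, -3/7), radius 1/35

Reducing the first expression gives s1: center (31/108, -7/24), radius 1/864; s2: center (1/4, -1/2), radius 1/12; s3: center (8/27, -8/27), radius 1/756; s4: center (79/288, -145/576), radius 1/1728; s5: center (77/288, -145/576), radius 1/1296; s6: center (7/24, -1/4), radius 1/108
Reducing the second expression gives s1: center (-9/20, 1/30), radius 1/300; s2: center (-13/24, -1/12), radius 1/72; s3: center (-1/2, 0), radius 1/72; s4: center (-3/7, -1/2), radius 1/49; s5: center (-11/24, 1/30), radius 1/360; s6: center (-4/7, -3/7), radius 1/35
The normal forms differ: not equal.


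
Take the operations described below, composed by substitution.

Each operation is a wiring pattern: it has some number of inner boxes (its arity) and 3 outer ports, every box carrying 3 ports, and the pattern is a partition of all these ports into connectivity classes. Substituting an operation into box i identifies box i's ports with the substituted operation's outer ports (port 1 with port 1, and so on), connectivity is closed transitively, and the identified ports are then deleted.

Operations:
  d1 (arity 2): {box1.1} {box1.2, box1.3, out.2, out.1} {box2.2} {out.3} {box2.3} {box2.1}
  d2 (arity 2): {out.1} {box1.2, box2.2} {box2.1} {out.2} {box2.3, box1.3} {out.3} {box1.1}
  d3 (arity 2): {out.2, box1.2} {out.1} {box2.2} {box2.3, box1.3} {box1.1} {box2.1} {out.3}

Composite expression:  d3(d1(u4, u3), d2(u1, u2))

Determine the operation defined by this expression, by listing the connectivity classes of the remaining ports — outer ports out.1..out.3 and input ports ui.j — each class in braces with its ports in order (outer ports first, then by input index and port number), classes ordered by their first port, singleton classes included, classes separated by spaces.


{out.1} {out.2, u4.2, u4.3} {out.3} {u1.1} {u1.2, u2.2} {u1.3, u2.3} {u2.1} {u3.1} {u3.2} {u3.3} {u4.1}

Treat the ports identified at d3 as solder joints: merge, then drop.
d1 over (u4, u3) gives {out.1, out.2, u4.2, u4.3} {out.3} {u3.1} {u3.2} {u3.3} {u4.1}, out.j being that stage's outer ports
d2 over (u1, u2) gives {out.1} {out.2} {out.3} {u1.1} {u1.2, u2.2} {u1.3, u2.3} {u2.1}, out.j being that stage's outer ports
d3 over (u4, u3, u1, u2) gives {out.1} {out.2, u4.2, u4.3} {out.3} {u1.1} {u1.2, u2.2} {u1.3, u2.3} {u2.1} {u3.1} {u3.2} {u3.3} {u4.1}, out.j being that stage's outer ports


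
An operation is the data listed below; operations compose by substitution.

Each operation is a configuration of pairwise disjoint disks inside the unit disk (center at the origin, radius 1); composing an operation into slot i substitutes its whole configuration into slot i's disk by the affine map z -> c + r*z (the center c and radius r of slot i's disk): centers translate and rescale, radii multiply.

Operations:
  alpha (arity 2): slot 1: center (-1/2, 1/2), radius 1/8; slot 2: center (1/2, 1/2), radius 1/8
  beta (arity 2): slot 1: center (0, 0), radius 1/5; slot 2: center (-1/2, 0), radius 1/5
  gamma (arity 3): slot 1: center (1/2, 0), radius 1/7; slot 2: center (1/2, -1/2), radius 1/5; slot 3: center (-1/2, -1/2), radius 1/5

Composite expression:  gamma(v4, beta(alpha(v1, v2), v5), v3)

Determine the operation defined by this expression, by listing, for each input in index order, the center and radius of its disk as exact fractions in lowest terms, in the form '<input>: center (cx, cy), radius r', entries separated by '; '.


v1: center (12/25, -12/25), radius 1/200; v2: center (13/25, -12/25), radius 1/200; v3: center (-1/2, -1/2), radius 1/5; v4: center (1/2, 0), radius 1/7; v5: center (2/5, -1/2), radius 1/25


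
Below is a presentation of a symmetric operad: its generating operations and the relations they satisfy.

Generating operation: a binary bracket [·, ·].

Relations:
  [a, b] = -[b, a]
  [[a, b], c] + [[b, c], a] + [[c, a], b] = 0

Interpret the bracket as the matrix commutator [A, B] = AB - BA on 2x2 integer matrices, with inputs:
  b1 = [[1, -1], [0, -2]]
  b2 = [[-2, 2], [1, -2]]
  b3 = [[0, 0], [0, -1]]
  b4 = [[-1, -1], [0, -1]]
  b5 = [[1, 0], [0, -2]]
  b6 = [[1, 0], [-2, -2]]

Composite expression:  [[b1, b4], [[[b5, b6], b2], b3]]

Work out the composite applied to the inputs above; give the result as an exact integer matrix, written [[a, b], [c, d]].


[[0, 0], [0, 0]]

[b1, b4] = [[0, -3], [0, 0]]
[b5, b6] = [[0, 0], [6, 0]]
[[b5, b6], b2] = [[-12, 0], [0, 12]]
[[[b5, b6], b2], b3] = [[0, 0], [0, 0]]
[[b1, b4], [[[b5, b6], b2], b3]] = [[0, 0], [0, 0]]


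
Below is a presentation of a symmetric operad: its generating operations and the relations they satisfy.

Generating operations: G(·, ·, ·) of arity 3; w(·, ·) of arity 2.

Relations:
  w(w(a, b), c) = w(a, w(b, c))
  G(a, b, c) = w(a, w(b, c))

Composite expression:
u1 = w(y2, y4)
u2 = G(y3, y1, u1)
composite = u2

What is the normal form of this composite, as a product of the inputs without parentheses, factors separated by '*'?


Every regrouping of G is equal, so read the y-inputs in written order.
w(y2, y4) linearizes to y2 * y4
G(y3, y1, w(y2, y4)) linearizes to y3 * y1 * y2 * y4

y3 * y1 * y2 * y4


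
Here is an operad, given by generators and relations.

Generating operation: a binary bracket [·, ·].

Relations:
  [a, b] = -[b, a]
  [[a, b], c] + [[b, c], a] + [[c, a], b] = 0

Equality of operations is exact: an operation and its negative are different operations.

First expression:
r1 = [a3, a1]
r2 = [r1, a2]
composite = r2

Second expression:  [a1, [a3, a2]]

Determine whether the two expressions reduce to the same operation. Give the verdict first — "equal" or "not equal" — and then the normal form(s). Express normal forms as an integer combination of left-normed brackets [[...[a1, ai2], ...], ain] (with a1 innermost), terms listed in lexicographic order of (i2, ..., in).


The first expression reduces to -[[a1, a3], a2]
The second expression reduces to -[[a1, a2], a3] + [[a1, a3], a2]
The forms do not match — not equal.

not equal; the first gives -[[a1, a3], a2] and the second -[[a1, a2], a3] + [[a1, a3], a2]
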